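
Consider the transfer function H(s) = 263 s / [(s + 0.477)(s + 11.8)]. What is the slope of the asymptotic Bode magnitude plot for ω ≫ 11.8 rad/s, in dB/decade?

With 1 zero and 2 poles, the high-frequency asymptotic slope is 20 × (1 − 2) = -20 dB/decade.

-20 dB/decade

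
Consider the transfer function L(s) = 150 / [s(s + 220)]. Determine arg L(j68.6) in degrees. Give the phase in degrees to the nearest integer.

∠(j68.6 + 220) = arctan(68.6/220) = 17.32°
∠(j68.6) = 90.00°
∠L(j68.6) = − (17.32° + 90.00°) = -107.32°

-107°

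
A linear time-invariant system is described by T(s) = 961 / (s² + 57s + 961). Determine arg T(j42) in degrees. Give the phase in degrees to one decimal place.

∠[(j42)² + 57(j42) + 961] = ∠[-803 + j2394] = 108.54°
∠T(j42) = −108.54° = -108.54°

-108.5 deg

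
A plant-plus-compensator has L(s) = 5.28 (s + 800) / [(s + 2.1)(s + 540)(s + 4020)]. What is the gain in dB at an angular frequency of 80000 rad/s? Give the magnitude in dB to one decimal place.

-181.7 dB

|j80000 + 800| = √(80000² + 800²) = 8e+04
|j80000 + 2.1| = √(80000² + 2.1²) = 8e+04
|j80000 + 540| = √(80000² + 540²) = 8e+04
|j80000 + 4020| = √(80000² + 4020²) = 8.01e+04
|L(j80000)| = 5.28 × 8e+04 / (8e+04 × 8e+04 × 8.01e+04) = 8.2398e-10
20 log₁₀(8.2398e-10) = -181.68 dB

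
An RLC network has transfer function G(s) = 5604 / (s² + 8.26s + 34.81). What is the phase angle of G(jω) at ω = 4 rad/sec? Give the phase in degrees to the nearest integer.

∠[(j4)² + 8.26(j4) + 34.81] = ∠[18.81 + j33.04] = 60.35°
∠G(j4) = −60.35° = -60.35°

-60°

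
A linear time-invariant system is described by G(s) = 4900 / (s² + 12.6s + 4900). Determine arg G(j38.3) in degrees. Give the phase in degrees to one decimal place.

∠[(j38.3)² + 12.6(j38.3) + 4900] = ∠[3433.1 + j482.58] = 8.00°
∠G(j38.3) = −8.00° = -8.00°

-8.0°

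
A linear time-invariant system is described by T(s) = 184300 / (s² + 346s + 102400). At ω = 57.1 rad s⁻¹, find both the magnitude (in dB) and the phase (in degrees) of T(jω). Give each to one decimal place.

|(j57.1)² + 346(j57.1) + 102400| = |99140 + j19757| = 1.011e+05
|T(j57.1)| = 184300 / 1.011e+05 = 1.8231
20 log₁₀(1.8231) = 5.22 dB
∠[(j57.1)² + 346(j57.1) + 102400] = ∠[99140 + j19757] = 11.27°
∠T(j57.1) = −11.27° = -11.27°

|T| = 5.2 dB, ∠T = -11.3°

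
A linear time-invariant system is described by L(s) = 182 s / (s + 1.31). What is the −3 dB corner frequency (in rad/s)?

1.31 rad/s

For a single-pole high-pass, the −3 dB point is at the pole: ω = 1.31 rad/s.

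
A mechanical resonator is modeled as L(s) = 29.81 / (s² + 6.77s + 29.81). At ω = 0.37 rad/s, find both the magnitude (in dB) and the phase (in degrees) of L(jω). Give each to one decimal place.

|(j0.37)² + 6.77(j0.37) + 29.81| = |29.673 + j2.5049| = 29.78
|L(j0.37)| = 29.81 / 29.78 = 1.0011
20 log₁₀(1.0011) = 0.01 dB
∠[(j0.37)² + 6.77(j0.37) + 29.81] = ∠[29.673 + j2.5049] = 4.83°
∠L(j0.37) = −4.83° = -4.83°

|L| = 0.0 dB, ∠L = -4.8°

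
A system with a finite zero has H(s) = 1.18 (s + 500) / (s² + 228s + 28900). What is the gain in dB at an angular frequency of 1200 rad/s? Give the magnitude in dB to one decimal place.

|j1200 + 500| = √(1200² + 500²) = 1300
|(j1200)² + 228(j1200) + 28900| = |-1.4111e+06 + j2.736e+05| = 1.437e+06
|H(j1200)| = 1.18 × 1300 / 1.437e+06 = 0.0010672
20 log₁₀(0.0010672) = -59.43 dB

-59.4 dB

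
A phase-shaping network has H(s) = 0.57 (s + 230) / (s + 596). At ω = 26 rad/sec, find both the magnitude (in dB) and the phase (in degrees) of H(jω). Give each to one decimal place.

|j26 + 230| = √(26² + 230²) = 231.5
|j26 + 596| = √(26² + 596²) = 596.6
|H(j26)| = 0.57 × 231.5 / 596.6 = 0.22116
20 log₁₀(0.22116) = -13.11 dB
∠(j26 + 230) = arctan(26/230) = 6.45°
∠(j26 + 596) = arctan(26/596) = 2.50°
∠H(j26) = 6.45° − 2.50° = 3.95°

|H| = -13.1 dB, ∠H = 4.0°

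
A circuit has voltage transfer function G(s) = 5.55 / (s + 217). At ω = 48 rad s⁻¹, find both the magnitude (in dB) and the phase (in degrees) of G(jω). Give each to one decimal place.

|j48 + 217| = √(48² + 217²) = 222.2
|G(j48)| = 5.55 / 222.2 = 0.024972
20 log₁₀(0.024972) = -32.05 dB
∠(j48 + 217) = arctan(48/217) = 12.47°
∠G(j48) = −12.47° = -12.47°

|G| = -32.1 dB, ∠G = -12.5°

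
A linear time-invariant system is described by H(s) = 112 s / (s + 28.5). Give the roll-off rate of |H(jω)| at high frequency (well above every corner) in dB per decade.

With 1 zero and 1 pole, the high-frequency asymptotic slope is 20 × (1 − 1) = 0 dB/decade.

0 dB/decade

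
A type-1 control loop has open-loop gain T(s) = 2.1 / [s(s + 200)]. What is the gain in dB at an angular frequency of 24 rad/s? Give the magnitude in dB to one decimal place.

-67.2 dB

|j24 + 200| = √(24² + 200²) = 201.4
|j24| = 24
|T(j24)| = 2.1 / (201.4 × 24) = 0.00043438
20 log₁₀(0.00043438) = -67.24 dB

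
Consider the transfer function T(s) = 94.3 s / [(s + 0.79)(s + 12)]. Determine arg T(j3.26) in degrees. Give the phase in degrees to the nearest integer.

∠(j3.26) = 90.00°
∠(j3.26 + 0.79) = arctan(3.26/0.79) = 76.38°
∠(j3.26 + 12) = arctan(3.26/12) = 15.20°
∠T(j3.26) = 90.00° − (76.38° + 15.20°) = -1.58°

-2°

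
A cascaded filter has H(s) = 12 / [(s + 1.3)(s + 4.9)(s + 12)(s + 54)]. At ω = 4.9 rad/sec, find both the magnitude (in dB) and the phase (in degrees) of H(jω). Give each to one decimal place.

|H| = -66.3 dB, ∠H = -147.5 deg

|j4.9 + 1.3| = √(4.9² + 1.3²) = 5.07
|j4.9 + 4.9| = √(4.9² + 4.9²) = 6.93
|j4.9 + 12| = √(4.9² + 12²) = 12.96
|j4.9 + 54| = √(4.9² + 54²) = 54.22
|H(j4.9)| = 12 / (5.07 × 6.93 × 12.96 × 54.22) = 0.00048603
20 log₁₀(0.00048603) = -66.27 dB
∠(j4.9 + 1.3) = arctan(4.9/1.3) = 75.14°
∠(j4.9 + 4.9) = arctan(4.9/4.9) = 45.00°
∠(j4.9 + 12) = arctan(4.9/12) = 22.21°
∠(j4.9 + 54) = arctan(4.9/54) = 5.18°
∠H(j4.9) = − (75.14° + 45.00° + 22.21° + 5.18°) = -147.54°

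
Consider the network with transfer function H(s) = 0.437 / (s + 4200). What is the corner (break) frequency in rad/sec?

The single real pole at s = −4200 gives a corner at ω = 4200 rad/sec.

4200 rad/sec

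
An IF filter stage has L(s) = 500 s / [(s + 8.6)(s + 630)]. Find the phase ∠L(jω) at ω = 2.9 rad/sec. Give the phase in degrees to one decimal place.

∠(j2.9) = 90.00°
∠(j2.9 + 8.6) = arctan(2.9/8.6) = 18.63°
∠(j2.9 + 630) = arctan(2.9/630) = 0.26°
∠L(j2.9) = 90.00° − (18.63° + 0.26°) = 71.10°

71.1°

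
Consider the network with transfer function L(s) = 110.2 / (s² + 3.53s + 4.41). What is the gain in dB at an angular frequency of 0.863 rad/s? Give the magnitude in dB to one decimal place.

|(j0.863)² + 3.53(j0.863) + 4.41| = |3.6652 + j3.0464| = 4.766
|L(j0.863)| = 110.2 / 4.766 = 23.122
20 log₁₀(23.122) = 27.28 dB

27.3 dB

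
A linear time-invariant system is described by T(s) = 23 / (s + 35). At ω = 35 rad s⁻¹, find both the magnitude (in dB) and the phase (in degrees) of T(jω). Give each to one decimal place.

|T| = -6.7 dB, ∠T = -45.0°

|j35 + 35| = √(35² + 35²) = 49.5
|T(j35)| = 23 / 49.5 = 0.46467
20 log₁₀(0.46467) = -6.66 dB
∠(j35 + 35) = arctan(35/35) = 45.00°
∠T(j35) = −45.00° = -45.00°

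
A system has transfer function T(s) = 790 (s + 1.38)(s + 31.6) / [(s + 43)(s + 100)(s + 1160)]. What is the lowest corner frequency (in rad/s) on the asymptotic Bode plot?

1.38 rad/s

Break frequencies occur at each pole and zero magnitude: 1.38 rad/s, 31.6 rad/s, 43 rad/s, 100 rad/s, 1160 rad/s.
The lowest is 1.38 rad/s.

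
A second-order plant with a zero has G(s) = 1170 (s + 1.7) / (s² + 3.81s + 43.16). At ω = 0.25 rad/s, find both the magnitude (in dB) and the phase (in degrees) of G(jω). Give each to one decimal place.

|j0.25 + 1.7| = √(0.25² + 1.7²) = 1.718
|(j0.25)² + 3.81(j0.25) + 43.16| = |43.097 + j0.9525| = 43.11
|G(j0.25)| = 1170 × 1.718 / 43.11 = 46.636
20 log₁₀(46.636) = 33.37 dB
∠(j0.25 + 1.7) = arctan(0.25/1.7) = 8.37°
∠[(j0.25)² + 3.81(j0.25) + 43.16] = ∠[43.097 + j0.9525] = 1.27°
∠G(j0.25) = 8.37° − 1.27° = 7.10°

|G| = 33.4 dB, ∠G = 7.1°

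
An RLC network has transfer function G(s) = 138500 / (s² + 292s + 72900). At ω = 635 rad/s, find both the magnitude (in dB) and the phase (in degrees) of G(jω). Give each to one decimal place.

|(j635)² + 292(j635) + 72900| = |-3.3032e+05 + j1.8542e+05| = 3.788e+05
|G(j635)| = 138500 / 3.788e+05 = 0.36562
20 log₁₀(0.36562) = -8.74 dB
∠[(j635)² + 292(j635) + 72900] = ∠[-3.3032e+05 + j1.8542e+05] = 150.69°
∠G(j635) = −150.69° = -150.69°

|G| = -8.7 dB, ∠G = -150.7°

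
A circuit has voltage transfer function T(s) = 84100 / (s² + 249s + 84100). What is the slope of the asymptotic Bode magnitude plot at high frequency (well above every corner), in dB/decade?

With 0 zeros and 2 poles, the high-frequency asymptotic slope is 20 × (0 − 2) = -40 dB/decade.

-40 dB/decade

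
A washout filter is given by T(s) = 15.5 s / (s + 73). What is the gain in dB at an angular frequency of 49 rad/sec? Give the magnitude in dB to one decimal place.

18.7 dB

|j49| = 49
|j49 + 73| = √(49² + 73²) = 87.92
|T(j49)| = 15.5 × 49 / 87.92 = 8.6385
20 log₁₀(8.6385) = 18.73 dB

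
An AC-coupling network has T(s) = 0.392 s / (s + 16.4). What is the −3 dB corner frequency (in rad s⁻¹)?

16.4 rad s⁻¹

For a single-pole high-pass, the −3 dB point is at the pole: ω = 16.4 rad s⁻¹.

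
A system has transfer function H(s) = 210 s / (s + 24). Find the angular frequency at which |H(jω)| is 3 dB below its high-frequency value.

24 rad/s

For a single-pole high-pass, the −3 dB point is at the pole: ω = 24 rad/s.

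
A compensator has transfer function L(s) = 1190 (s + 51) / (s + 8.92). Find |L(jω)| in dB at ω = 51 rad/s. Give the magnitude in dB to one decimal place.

|j51 + 51| = √(51² + 51²) = 72.12
|j51 + 8.92| = √(51² + 8.92²) = 51.77
|L(j51)| = 1190 × 72.12 / 51.77 = 1657.7
20 log₁₀(1657.7) = 64.39 dB

64.4 dB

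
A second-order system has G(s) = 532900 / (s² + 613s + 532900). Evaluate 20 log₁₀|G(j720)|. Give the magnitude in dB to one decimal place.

|(j720)² + 613(j720) + 532900| = |14500 + j4.4136e+05| = 4.416e+05
|G(j720)| = 532900 / 4.416e+05 = 1.2068
20 log₁₀(1.2068) = 1.63 dB

1.6 dB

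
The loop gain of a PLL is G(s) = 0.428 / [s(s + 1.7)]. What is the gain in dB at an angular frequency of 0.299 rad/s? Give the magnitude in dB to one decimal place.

|j0.299 + 1.7| = √(0.299² + 1.7²) = 1.726
|j0.299| = 0.299
|G(j0.299)| = 0.428 / (1.726 × 0.299) = 0.82929
20 log₁₀(0.82929) = -1.63 dB

-1.6 dB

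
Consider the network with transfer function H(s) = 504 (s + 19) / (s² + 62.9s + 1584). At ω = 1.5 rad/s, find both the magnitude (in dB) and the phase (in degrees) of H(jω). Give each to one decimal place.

|H| = 15.7 dB, ∠H = 1.1°

|j1.5 + 19| = √(1.5² + 19²) = 19.06
|(j1.5)² + 62.9(j1.5) + 1584| = |1581.8 + j94.35| = 1585
|H(j1.5)| = 504 × 19.06 / 1585 = 6.0621
20 log₁₀(6.0621) = 15.65 dB
∠(j1.5 + 19) = arctan(1.5/19) = 4.51°
∠[(j1.5)² + 62.9(j1.5) + 1584] = ∠[1581.8 + j94.35] = 3.41°
∠H(j1.5) = 4.51° − 3.41° = 1.10°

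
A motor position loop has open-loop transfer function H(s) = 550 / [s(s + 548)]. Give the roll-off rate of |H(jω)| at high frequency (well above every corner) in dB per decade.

-40 dB/decade

With 0 zeros and 2 poles, the high-frequency asymptotic slope is 20 × (0 − 2) = -40 dB/decade.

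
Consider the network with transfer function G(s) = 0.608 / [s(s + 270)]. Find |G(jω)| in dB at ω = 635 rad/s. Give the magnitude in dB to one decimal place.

-117.2 dB

|j635 + 270| = √(635² + 270²) = 690
|j635| = 635
|G(j635)| = 0.608 / (690 × 635) = 1.3876e-06
20 log₁₀(1.3876e-06) = -117.15 dB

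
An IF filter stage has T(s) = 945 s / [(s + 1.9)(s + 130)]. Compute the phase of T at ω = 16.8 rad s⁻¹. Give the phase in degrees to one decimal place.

∠(j16.8) = 90.00°
∠(j16.8 + 1.9) = arctan(16.8/1.9) = 83.55°
∠(j16.8 + 130) = arctan(16.8/130) = 7.36°
∠T(j16.8) = 90.00° − (83.55° + 7.36°) = -0.91°

-0.9 deg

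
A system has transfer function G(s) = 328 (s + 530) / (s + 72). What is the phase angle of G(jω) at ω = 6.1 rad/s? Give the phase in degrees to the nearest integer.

-4°

∠(j6.1 + 530) = arctan(6.1/530) = 0.66°
∠(j6.1 + 72) = arctan(6.1/72) = 4.84°
∠G(j6.1) = 0.66° − 4.84° = -4.18°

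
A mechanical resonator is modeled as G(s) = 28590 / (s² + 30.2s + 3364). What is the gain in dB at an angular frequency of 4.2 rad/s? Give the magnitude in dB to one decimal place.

|(j4.2)² + 30.2(j4.2) + 3364| = |3346.4 + j126.84| = 3349
|G(j4.2)| = 28590 / 3349 = 8.5375
20 log₁₀(8.5375) = 18.63 dB

18.6 dB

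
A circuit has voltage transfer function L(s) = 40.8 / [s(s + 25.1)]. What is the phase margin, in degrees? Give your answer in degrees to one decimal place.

86.3°

Gain crossover: |L(jω)| = 1 at ω ≈ 1.62 rad/s.
∠L(j1.62) = −90° − arctan(1.62/25.1) ≈ -93.70°
PM = 180° + (-93.70°) = 86.30°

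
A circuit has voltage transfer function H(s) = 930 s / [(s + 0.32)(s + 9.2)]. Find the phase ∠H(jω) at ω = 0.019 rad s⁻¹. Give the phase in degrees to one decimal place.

∠(j0.019) = 90.00°
∠(j0.019 + 0.32) = arctan(0.019/0.32) = 3.40°
∠(j0.019 + 9.2) = arctan(0.019/9.2) = 0.12°
∠H(j0.019) = 90.00° − (3.40° + 0.12°) = 86.48°

86.5 deg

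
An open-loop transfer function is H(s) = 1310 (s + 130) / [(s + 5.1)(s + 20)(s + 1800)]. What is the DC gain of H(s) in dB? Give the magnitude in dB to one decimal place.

-0.7 dB

H(0) = 1310 × 130 / (5.1 × 20 × 1800) = 0.92756
20 log₁₀(0.92756) = -0.65 dB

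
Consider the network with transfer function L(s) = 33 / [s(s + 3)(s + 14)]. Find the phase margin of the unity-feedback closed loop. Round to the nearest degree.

Gain crossover: |L(jω)| = 1 at ω ≈ 0.761 rad/s.
∠L(j0.761) = −90° − arctan(0.761/3) − arctan(0.761/14) ≈ -107.33°
PM = 180° + (-107.33°) = 72.67°

73°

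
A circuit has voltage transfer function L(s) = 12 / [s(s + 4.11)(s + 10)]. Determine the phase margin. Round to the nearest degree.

84°

Gain crossover: |L(jω)| = 1 at ω ≈ 0.291 rad/s.
∠L(j0.291) = −90° − arctan(0.291/4.11) − arctan(0.291/10) ≈ -95.72°
PM = 180° + (-95.72°) = 84.28°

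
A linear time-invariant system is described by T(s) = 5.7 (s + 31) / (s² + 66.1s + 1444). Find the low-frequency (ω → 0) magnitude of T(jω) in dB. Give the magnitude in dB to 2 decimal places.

-18.25 dB

T(0) = 5.7 × 31 / 1444 = 0.12237
20 log₁₀(0.12237) = -18.247 dB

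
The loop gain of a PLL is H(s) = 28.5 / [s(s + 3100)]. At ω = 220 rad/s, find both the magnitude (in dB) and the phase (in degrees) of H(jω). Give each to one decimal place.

|j220 + 3100| = √(220² + 3100²) = 3108
|j220| = 220
|H(j220)| = 28.5 / (3108 × 220) = 4.1684e-05
20 log₁₀(4.1684e-05) = -87.60 dB
∠(j220 + 3100) = arctan(220/3100) = 4.06°
∠(j220) = 90.00°
∠H(j220) = − (4.06° + 90.00°) = -94.06°

|H| = -87.6 dB, ∠H = -94.1 deg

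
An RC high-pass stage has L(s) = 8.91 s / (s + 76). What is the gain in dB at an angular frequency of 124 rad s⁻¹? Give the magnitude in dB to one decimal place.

17.6 dB

|j124| = 124
|j124 + 76| = √(124² + 76²) = 145.4
|L(j124)| = 8.91 × 124 / 145.4 = 7.5967
20 log₁₀(7.5967) = 17.61 dB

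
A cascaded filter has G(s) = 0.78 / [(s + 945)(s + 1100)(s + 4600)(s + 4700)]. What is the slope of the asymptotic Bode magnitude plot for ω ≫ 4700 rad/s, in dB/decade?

With 0 zeros and 4 poles, the high-frequency asymptotic slope is 20 × (0 − 4) = -80 dB/decade.

-80 dB/decade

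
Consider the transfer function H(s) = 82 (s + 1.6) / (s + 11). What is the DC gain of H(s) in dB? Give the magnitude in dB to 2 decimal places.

21.53 dB

H(0) = 82 × 1.6 / 11 = 11.927
20 log₁₀(11.927) = 21.531 dB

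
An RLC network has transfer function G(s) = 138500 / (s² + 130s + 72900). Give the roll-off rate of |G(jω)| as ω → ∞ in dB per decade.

-40 dB/decade

With 0 zeros and 2 poles, the high-frequency asymptotic slope is 20 × (0 − 2) = -40 dB/decade.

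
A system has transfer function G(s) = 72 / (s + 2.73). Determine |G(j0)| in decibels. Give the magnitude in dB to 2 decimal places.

28.42 dB

G(0) = 72 / 2.73 = 26.374
20 log₁₀(26.374) = 28.423 dB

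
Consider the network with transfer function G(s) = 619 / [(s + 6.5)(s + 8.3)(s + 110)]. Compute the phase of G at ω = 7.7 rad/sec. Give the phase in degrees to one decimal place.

-96.7 deg

∠(j7.7 + 6.5) = arctan(7.7/6.5) = 49.83°
∠(j7.7 + 8.3) = arctan(7.7/8.3) = 42.85°
∠(j7.7 + 110) = arctan(7.7/110) = 4.00°
∠G(j7.7) = − (49.83° + 42.85° + 4.00°) = -96.69°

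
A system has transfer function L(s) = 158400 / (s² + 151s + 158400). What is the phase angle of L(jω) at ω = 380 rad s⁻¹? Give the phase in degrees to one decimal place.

∠[(j380)² + 151(j380) + 158400] = ∠[14000 + j57380] = 76.29°
∠L(j380) = −76.29° = -76.29°

-76.3°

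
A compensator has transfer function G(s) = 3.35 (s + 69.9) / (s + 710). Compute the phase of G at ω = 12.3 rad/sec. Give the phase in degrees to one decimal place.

9.0°

∠(j12.3 + 69.9) = arctan(12.3/69.9) = 9.98°
∠(j12.3 + 710) = arctan(12.3/710) = 0.99°
∠G(j12.3) = 9.98° − 0.99° = 8.99°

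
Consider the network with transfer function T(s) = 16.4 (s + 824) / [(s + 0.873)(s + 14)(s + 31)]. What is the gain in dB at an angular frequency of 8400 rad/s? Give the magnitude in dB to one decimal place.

-132.6 dB

|j8400 + 824| = √(8400² + 824²) = 8440
|j8400 + 0.873| = √(8400² + 0.873²) = 8400
|j8400 + 14| = √(8400² + 14²) = 8400
|j8400 + 31| = √(8400² + 31²) = 8400
|T(j8400)| = 16.4 × 8440 / (8400 × 8400 × 8400) = 2.3354e-07
20 log₁₀(2.3354e-07) = -132.63 dB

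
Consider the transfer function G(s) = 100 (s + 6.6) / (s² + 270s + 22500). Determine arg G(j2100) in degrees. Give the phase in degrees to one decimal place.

∠(j2100 + 6.6) = arctan(2100/6.6) = 89.82°
∠[(j2100)² + 270(j2100) + 22500] = ∠[-4.3875e+06 + j5.67e+05] = 172.64°
∠G(j2100) = 89.82° − 172.64° = -82.82°

-82.8°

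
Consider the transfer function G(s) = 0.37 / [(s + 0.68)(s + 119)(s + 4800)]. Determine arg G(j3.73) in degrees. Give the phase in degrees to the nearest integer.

∠(j3.73 + 0.68) = arctan(3.73/0.68) = 79.67°
∠(j3.73 + 119) = arctan(3.73/119) = 1.80°
∠(j3.73 + 4800) = arctan(3.73/4800) = 0.04°
∠G(j3.73) = − (79.67° + 1.80° + 0.04°) = -81.51°

-82°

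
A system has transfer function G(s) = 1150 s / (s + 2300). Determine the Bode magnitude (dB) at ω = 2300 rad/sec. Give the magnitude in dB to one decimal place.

58.2 dB

|j2300| = 2300
|j2300 + 2300| = √(2300² + 2300²) = 3253
|G(j2300)| = 1150 × 2300 / 3253 = 813.17
20 log₁₀(813.17) = 58.20 dB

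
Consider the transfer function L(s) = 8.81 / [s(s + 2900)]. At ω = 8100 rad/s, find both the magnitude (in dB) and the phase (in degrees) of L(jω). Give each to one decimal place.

|j8100 + 2900| = √(8100² + 2900²) = 8603
|j8100| = 8100
|L(j8100)| = 8.81 / (8603 × 8100) = 1.2642e-07
20 log₁₀(1.2642e-07) = -137.96 dB
∠(j8100 + 2900) = arctan(8100/2900) = 70.30°
∠(j8100) = 90.00°
∠L(j8100) = − (70.30° + 90.00°) = -160.30°

|L| = -138.0 dB, ∠L = -160.3°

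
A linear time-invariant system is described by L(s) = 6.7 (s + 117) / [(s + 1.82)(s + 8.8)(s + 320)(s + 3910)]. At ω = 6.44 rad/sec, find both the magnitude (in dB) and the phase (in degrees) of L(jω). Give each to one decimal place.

|L| = -101.3 dB, ∠L = -108.5°

|j6.44 + 117| = √(6.44² + 117²) = 117.2
|j6.44 + 1.82| = √(6.44² + 1.82²) = 6.692
|j6.44 + 8.8| = √(6.44² + 8.8²) = 10.9
|j6.44 + 320| = √(6.44² + 320²) = 320.1
|j6.44 + 3910| = √(6.44² + 3910²) = 3910
|L(j6.44)| = 6.7 × 117.2 / (6.692 × 10.9 × 320.1 × 3910) = 8.5964e-06
20 log₁₀(8.5964e-06) = -101.31 dB
∠(j6.44 + 117) = arctan(6.44/117) = 3.15°
∠(j6.44 + 1.82) = arctan(6.44/1.82) = 74.22°
∠(j6.44 + 8.8) = arctan(6.44/8.8) = 36.20°
∠(j6.44 + 320) = arctan(6.44/320) = 1.15°
∠(j6.44 + 3910) = arctan(6.44/3910) = 0.09°
∠L(j6.44) = 3.15° − (74.22° + 36.20° + 1.15° + 0.09°) = -108.51°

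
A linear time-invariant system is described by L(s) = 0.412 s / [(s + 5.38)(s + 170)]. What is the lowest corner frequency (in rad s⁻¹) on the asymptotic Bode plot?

5.38 rad s⁻¹

Break frequencies occur at each pole and zero magnitude: 5.38 rad s⁻¹, 170 rad s⁻¹.
The lowest is 5.38 rad s⁻¹.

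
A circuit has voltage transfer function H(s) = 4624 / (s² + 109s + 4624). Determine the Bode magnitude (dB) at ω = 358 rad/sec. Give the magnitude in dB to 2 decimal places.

-28.95 dB

|(j358)² + 109(j358) + 4624| = |-1.2354e+05 + j39022| = 1.296e+05
|H(j358)| = 4624 / 1.296e+05 = 0.035691
20 log₁₀(0.035691) = -28.949 dB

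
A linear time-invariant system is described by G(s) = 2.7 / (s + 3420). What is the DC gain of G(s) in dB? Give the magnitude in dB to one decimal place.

-62.1 dB

G(0) = 2.7 / 3420 = 0.00078947
20 log₁₀(0.00078947) = -62.05 dB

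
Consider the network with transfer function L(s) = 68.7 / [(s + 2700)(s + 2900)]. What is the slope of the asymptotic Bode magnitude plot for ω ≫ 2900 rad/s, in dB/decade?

-40 dB/decade

With 0 zeros and 2 poles, the high-frequency asymptotic slope is 20 × (0 − 2) = -40 dB/decade.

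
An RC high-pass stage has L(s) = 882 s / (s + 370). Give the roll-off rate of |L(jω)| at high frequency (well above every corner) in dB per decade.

With 1 zero and 1 pole, the high-frequency asymptotic slope is 20 × (1 − 1) = 0 dB/decade.

0 dB/decade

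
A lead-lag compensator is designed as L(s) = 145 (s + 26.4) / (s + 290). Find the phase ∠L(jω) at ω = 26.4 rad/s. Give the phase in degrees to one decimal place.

∠(j26.4 + 26.4) = arctan(26.4/26.4) = 45.00°
∠(j26.4 + 290) = arctan(26.4/290) = 5.20°
∠L(j26.4) = 45.00° − 5.20° = 39.80°

39.8°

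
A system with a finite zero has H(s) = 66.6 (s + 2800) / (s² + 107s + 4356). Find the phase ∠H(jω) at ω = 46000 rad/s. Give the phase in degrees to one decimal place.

∠(j46000 + 2800) = arctan(46000/2800) = 86.52°
∠[(j46000)² + 107(j46000) + 4356] = ∠[-2.116e+09 + j4.922e+06] = 179.87°
∠H(j46000) = 86.52° − 179.87° = -93.35°

-93.3°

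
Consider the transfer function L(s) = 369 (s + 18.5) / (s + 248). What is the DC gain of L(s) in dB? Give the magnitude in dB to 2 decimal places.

L(0) = 369 × 18.5 / 248 = 27.526
20 log₁₀(27.526) = 28.795 dB

28.79 dB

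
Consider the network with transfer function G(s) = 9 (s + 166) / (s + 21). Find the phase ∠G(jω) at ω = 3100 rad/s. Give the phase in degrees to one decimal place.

-2.7°

∠(j3100 + 166) = arctan(3100/166) = 86.93°
∠(j3100 + 21) = arctan(3100/21) = 89.61°
∠G(j3100) = 86.93° − 89.61° = -2.68°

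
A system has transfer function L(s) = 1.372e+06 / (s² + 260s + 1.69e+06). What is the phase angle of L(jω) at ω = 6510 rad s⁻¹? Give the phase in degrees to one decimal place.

∠[(j6510)² + 260(j6510) + 1.69e+06] = ∠[-4.069e+07 + j1.6926e+06] = 177.62°
∠L(j6510) = −177.62° = -177.62°

-177.6°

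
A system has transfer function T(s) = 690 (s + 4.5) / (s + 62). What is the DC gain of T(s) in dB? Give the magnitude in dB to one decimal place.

34.0 dB

T(0) = 690 × 4.5 / 62 = 50.081
20 log₁₀(50.081) = 33.99 dB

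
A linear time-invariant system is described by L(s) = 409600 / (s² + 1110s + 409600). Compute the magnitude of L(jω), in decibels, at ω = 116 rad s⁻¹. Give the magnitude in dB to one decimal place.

-0.1 dB

|(j116)² + 1110(j116) + 409600| = |3.9614e+05 + j1.2876e+05| = 4.165e+05
|L(j116)| = 409600 / 4.165e+05 = 0.98333
20 log₁₀(0.98333) = -0.15 dB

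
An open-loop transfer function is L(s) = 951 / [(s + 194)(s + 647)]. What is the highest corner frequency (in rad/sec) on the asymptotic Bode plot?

647 rad/sec

Break frequencies occur at each pole and zero magnitude: 194 rad/sec, 647 rad/sec.
The highest is 647 rad/sec.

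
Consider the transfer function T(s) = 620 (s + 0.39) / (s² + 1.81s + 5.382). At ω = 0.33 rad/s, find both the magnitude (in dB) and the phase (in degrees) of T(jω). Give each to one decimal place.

|T| = 35.5 dB, ∠T = 33.8 deg

|j0.33 + 0.39| = √(0.33² + 0.39²) = 0.5109
|(j0.33)² + 1.81(j0.33) + 5.382| = |5.2731 + j0.5973| = 5.307
|T(j0.33)| = 620 × 0.5109 / 5.307 = 59.687
20 log₁₀(59.687) = 35.52 dB
∠(j0.33 + 0.39) = arctan(0.33/0.39) = 40.24°
∠[(j0.33)² + 1.81(j0.33) + 5.382] = ∠[5.2731 + j0.5973] = 6.46°
∠T(j0.33) = 40.24° − 6.46° = 33.77°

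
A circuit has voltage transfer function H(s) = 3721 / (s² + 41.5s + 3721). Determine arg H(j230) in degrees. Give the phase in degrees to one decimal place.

∠[(j230)² + 41.5(j230) + 3721] = ∠[-49179 + j9545] = 169.02°
∠H(j230) = −169.02° = -169.02°

-169.0°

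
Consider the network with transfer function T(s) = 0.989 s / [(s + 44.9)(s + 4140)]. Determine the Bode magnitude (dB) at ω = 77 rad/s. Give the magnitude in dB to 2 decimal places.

|j77| = 77
|j77 + 44.9| = √(77² + 44.9²) = 89.13
|j77 + 4140| = √(77² + 4140²) = 4141
|T(j77)| = 0.989 × 77 / (89.13 × 4141) = 0.00020633
20 log₁₀(0.00020633) = -73.709 dB

-73.71 dB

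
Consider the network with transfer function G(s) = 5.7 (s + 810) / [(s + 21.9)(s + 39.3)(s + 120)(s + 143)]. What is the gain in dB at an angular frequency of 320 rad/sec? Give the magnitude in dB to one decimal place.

|j320 + 810| = √(320² + 810²) = 870.9
|j320 + 21.9| = √(320² + 21.9²) = 320.7
|j320 + 39.3| = √(320² + 39.3²) = 322.4
|j320 + 120| = √(320² + 120²) = 341.8
|j320 + 143| = √(320² + 143²) = 350.5
|G(j320)| = 5.7 × 870.9 / (320.7 × 322.4 × 341.8 × 350.5) = 4.0076e-07
20 log₁₀(4.0076e-07) = -127.94 dB

-127.9 dB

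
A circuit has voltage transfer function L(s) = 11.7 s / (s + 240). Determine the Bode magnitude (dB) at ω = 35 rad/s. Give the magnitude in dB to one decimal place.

|j35| = 35
|j35 + 240| = √(35² + 240²) = 242.5
|L(j35)| = 11.7 × 35 / 242.5 = 1.6884
20 log₁₀(1.6884) = 4.55 dB

4.5 dB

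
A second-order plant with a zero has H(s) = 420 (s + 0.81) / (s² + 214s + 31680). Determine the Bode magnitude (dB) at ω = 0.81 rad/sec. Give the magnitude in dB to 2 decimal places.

|j0.81 + 0.81| = √(0.81² + 0.81²) = 1.146
|(j0.81)² + 214(j0.81) + 31680| = |31679 + j173.34| = 3.168e+04
|H(j0.81)| = 420 × 1.146 / 3.168e+04 = 0.015187
20 log₁₀(0.015187) = -36.371 dB

-36.37 dB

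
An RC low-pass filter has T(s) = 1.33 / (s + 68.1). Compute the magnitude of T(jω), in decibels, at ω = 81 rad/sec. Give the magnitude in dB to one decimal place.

-38.0 dB

|j81 + 68.1| = √(81² + 68.1²) = 105.8
|T(j81)| = 1.33 / 105.8 = 0.012568
20 log₁₀(0.012568) = -38.01 dB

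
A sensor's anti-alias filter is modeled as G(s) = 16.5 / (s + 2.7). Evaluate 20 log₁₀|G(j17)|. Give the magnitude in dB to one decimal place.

-0.4 dB

|j17 + 2.7| = √(17² + 2.7²) = 17.21
|G(j17)| = 16.5 / 17.21 = 0.95857
20 log₁₀(0.95857) = -0.37 dB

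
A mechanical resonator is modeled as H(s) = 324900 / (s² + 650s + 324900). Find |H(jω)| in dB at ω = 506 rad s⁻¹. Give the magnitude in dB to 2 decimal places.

-0.29 dB

|(j506)² + 650(j506) + 324900| = |68864 + j3.289e+05| = 3.36e+05
|H(j506)| = 324900 / 3.36e+05 = 0.96687
20 log₁₀(0.96687) = -0.293 dB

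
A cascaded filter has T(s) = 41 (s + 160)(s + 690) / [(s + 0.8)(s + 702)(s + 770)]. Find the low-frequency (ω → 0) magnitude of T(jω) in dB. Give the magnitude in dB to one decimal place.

20.4 dB

T(0) = 41 × 160 × 690 / (0.8 × 702 × 770) = 10.467
20 log₁₀(10.467) = 20.40 dB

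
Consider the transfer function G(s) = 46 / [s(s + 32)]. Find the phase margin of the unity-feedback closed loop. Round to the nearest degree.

Gain crossover: |G(jω)| = 1 at ω ≈ 1.44 rad s⁻¹.
∠G(j1.44) = −90° − arctan(1.44/32) ≈ -92.57°
PM = 180° + (-92.57°) = 87.43°

87 deg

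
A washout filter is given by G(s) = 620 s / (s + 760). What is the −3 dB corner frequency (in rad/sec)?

For a single-pole high-pass, the −3 dB point is at the pole: ω = 760 rad/sec.

760 rad/sec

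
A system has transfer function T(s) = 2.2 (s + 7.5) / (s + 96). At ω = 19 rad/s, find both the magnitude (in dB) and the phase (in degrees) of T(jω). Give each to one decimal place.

|j19 + 7.5| = √(19² + 7.5²) = 20.43
|j19 + 96| = √(19² + 96²) = 97.86
|T(j19)| = 2.2 × 20.43 / 97.86 = 0.4592
20 log₁₀(0.4592) = -6.76 dB
∠(j19 + 7.5) = arctan(19/7.5) = 68.46°
∠(j19 + 96) = arctan(19/96) = 11.20°
∠T(j19) = 68.46° − 11.20° = 57.26°

|T| = -6.8 dB, ∠T = 57.3°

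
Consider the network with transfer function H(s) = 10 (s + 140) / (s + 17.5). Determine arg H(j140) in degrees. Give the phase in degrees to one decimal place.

∠(j140 + 140) = arctan(140/140) = 45.00°
∠(j140 + 17.5) = arctan(140/17.5) = 82.87°
∠H(j140) = 45.00° − 82.87° = -37.87°

-37.9°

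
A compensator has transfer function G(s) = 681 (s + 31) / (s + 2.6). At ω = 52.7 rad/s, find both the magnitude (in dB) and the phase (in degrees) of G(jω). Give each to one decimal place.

|j52.7 + 31| = √(52.7² + 31²) = 61.14
|j52.7 + 2.6| = √(52.7² + 2.6²) = 52.76
|G(j52.7)| = 681 × 61.14 / 52.76 = 789.12
20 log₁₀(789.12) = 57.94 dB
∠(j52.7 + 31) = arctan(52.7/31) = 59.53°
∠(j52.7 + 2.6) = arctan(52.7/2.6) = 87.18°
∠G(j52.7) = 59.53° − 87.18° = -27.64°

|G| = 57.9 dB, ∠G = -27.6°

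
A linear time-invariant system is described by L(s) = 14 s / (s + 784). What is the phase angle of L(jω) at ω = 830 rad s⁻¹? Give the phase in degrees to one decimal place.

43.4°

∠(j830) = 90.00°
∠(j830 + 784) = arctan(830/784) = 46.63°
∠L(j830) = 90.00° − 46.63° = 43.37°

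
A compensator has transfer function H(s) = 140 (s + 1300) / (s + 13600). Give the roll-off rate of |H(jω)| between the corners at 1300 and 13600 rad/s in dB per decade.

In this band the factors already past their corner are: zero at 1300; net slope = 20 dB/decade.

20 dB/decade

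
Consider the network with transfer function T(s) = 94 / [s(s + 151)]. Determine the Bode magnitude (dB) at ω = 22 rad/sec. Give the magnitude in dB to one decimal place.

|j22 + 151| = √(22² + 151²) = 152.6
|j22| = 22
|T(j22)| = 94 / (152.6 × 22) = 0.028001
20 log₁₀(0.028001) = -31.06 dB

-31.1 dB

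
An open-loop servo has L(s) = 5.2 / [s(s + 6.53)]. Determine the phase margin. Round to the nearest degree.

83°

Gain crossover: |L(jω)| = 1 at ω ≈ 0.791 rad/sec.
∠L(j0.791) = −90° − arctan(0.791/6.53) ≈ -96.90°
PM = 180° + (-96.90°) = 83.10°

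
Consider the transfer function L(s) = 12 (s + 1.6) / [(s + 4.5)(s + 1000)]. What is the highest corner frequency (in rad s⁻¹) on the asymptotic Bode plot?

Break frequencies occur at each pole and zero magnitude: 1.6 rad s⁻¹, 4.5 rad s⁻¹, 1000 rad s⁻¹.
The highest is 1000 rad s⁻¹.

1000 rad s⁻¹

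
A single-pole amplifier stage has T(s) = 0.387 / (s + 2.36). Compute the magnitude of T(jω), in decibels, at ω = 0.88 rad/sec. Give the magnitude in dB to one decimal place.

-16.3 dB

|j0.88 + 2.36| = √(0.88² + 2.36²) = 2.519
|T(j0.88)| = 0.387 / 2.519 = 0.15365
20 log₁₀(0.15365) = -16.27 dB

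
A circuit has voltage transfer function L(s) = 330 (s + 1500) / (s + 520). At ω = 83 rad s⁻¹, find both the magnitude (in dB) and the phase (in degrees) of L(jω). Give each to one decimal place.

|j83 + 1500| = √(83² + 1500²) = 1502
|j83 + 520| = √(83² + 520²) = 526.6
|L(j83)| = 330 × 1502 / 526.6 = 941.46
20 log₁₀(941.46) = 59.48 dB
∠(j83 + 1500) = arctan(83/1500) = 3.17°
∠(j83 + 520) = arctan(83/520) = 9.07°
∠L(j83) = 3.17° − 9.07° = -5.90°

|L| = 59.5 dB, ∠L = -5.9°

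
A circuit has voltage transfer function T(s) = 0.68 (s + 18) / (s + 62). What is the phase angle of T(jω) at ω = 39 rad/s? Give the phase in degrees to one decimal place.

∠(j39 + 18) = arctan(39/18) = 65.22°
∠(j39 + 62) = arctan(39/62) = 32.17°
∠T(j39) = 65.22° − 32.17° = 33.05°

33.1 deg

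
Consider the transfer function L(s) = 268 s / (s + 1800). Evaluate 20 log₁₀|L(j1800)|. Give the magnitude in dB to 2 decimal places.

|j1800| = 1800
|j1800 + 1800| = √(1800² + 1800²) = 2546
|L(j1800)| = 268 × 1800 / 2546 = 189.5
20 log₁₀(189.5) = 45.552 dB

45.55 dB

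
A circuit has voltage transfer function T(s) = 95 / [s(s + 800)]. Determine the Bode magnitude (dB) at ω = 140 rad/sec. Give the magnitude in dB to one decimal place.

-61.6 dB

|j140 + 800| = √(140² + 800²) = 812.2
|j140| = 140
|T(j140)| = 95 / (812.2 × 140) = 0.00083552
20 log₁₀(0.00083552) = -61.56 dB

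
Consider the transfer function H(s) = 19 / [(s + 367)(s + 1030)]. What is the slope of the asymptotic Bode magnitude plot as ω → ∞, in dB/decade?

With 0 zeros and 2 poles, the high-frequency asymptotic slope is 20 × (0 − 2) = -40 dB/decade.

-40 dB/decade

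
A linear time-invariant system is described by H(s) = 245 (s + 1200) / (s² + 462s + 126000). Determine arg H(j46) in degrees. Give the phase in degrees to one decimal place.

∠(j46 + 1200) = arctan(46/1200) = 2.20°
∠[(j46)² + 462(j46) + 126000] = ∠[1.2388e+05 + j21252] = 9.73°
∠H(j46) = 2.20° − 9.73° = -7.54°

-7.5°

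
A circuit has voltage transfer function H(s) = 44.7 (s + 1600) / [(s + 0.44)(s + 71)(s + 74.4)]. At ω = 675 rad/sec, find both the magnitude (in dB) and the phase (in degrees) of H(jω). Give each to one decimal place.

|H| = -72.1 dB, ∠H = -234.8°

|j675 + 1600| = √(675² + 1600²) = 1737
|j675 + 0.44| = √(675² + 0.44²) = 675
|j675 + 71| = √(675² + 71²) = 678.7
|j675 + 74.4| = √(675² + 74.4²) = 679.1
|H(j675)| = 44.7 × 1737 / (675 × 678.7 × 679.1) = 0.0002495
20 log₁₀(0.0002495) = -72.06 dB
∠(j675 + 1600) = arctan(675/1600) = 22.87°
∠(j675 + 0.44) = arctan(675/0.44) = 89.96°
∠(j675 + 71) = arctan(675/71) = 84.00°
∠(j675 + 74.4) = arctan(675/74.4) = 83.71°
∠H(j675) = 22.87° − (89.96° + 84.00° + 83.71°) = -234.79°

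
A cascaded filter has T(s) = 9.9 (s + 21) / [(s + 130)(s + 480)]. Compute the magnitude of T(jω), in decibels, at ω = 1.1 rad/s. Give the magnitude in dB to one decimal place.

-49.5 dB

|j1.1 + 21| = √(1.1² + 21²) = 21.03
|j1.1 + 130| = √(1.1² + 130²) = 130
|j1.1 + 480| = √(1.1² + 480²) = 480
|T(j1.1)| = 9.9 × 21.03 / (130 × 480) = 0.0033362
20 log₁₀(0.0033362) = -49.54 dB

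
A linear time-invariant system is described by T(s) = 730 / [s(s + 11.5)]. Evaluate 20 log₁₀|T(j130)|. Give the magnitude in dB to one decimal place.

-27.3 dB

|j130 + 11.5| = √(130² + 11.5²) = 130.5
|j130| = 130
|T(j130)| = 730 / (130.5 × 130) = 0.043027
20 log₁₀(0.043027) = -27.33 dB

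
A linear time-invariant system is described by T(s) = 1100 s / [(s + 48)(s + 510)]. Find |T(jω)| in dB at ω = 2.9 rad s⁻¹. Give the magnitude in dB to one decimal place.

-17.7 dB

|j2.9| = 2.9
|j2.9 + 48| = √(2.9² + 48²) = 48.09
|j2.9 + 510| = √(2.9² + 510²) = 510
|T(j2.9)| = 1100 × 2.9 / (48.09 × 510) = 0.13007
20 log₁₀(0.13007) = -17.72 dB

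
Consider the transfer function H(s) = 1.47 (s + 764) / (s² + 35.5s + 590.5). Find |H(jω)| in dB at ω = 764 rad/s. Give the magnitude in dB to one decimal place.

|j764 + 764| = √(764² + 764²) = 1080
|(j764)² + 35.5(j764) + 590.5| = |-5.8311e+05 + j27122| = 5.837e+05
|H(j764)| = 1.47 × 1080 / 5.837e+05 = 0.0027209
20 log₁₀(0.0027209) = -51.31 dB

-51.3 dB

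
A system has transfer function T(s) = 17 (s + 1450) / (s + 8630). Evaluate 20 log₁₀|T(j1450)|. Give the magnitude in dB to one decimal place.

|j1450 + 1450| = √(1450² + 1450²) = 2051
|j1450 + 8630| = √(1450² + 8630²) = 8751
|T(j1450)| = 17 × 2051 / 8751 = 3.9836
20 log₁₀(3.9836) = 12.01 dB

12.0 dB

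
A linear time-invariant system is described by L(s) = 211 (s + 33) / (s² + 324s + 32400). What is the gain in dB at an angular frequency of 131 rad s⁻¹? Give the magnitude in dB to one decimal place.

|j131 + 33| = √(131² + 33²) = 135.1
|(j131)² + 324(j131) + 32400| = |15239 + j42444| = 4.51e+04
|L(j131)| = 211 × 135.1 / 4.51e+04 = 0.63207
20 log₁₀(0.63207) = -3.98 dB

-4.0 dB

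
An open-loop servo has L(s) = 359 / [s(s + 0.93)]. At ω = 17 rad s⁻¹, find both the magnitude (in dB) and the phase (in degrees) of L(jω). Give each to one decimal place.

|L| = 1.9 dB, ∠L = -176.9 deg

|j17 + 0.93| = √(17² + 0.93²) = 17.03
|j17| = 17
|L(j17)| = 359 / (17.03 × 17) = 1.2404
20 log₁₀(1.2404) = 1.87 dB
∠(j17 + 0.93) = arctan(17/0.93) = 86.87°
∠(j17) = 90.00°
∠L(j17) = − (86.87° + 90.00°) = -176.87°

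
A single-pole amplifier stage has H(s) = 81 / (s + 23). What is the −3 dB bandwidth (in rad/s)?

23 rad/s

For a single-pole low-pass, the −3 dB point is at the pole: ω = 23 rad/s.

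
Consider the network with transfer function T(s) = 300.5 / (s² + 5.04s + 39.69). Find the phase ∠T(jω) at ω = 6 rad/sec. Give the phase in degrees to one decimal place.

∠[(j6)² + 5.04(j6) + 39.69] = ∠[3.69 + j30.24] = 83.04°
∠T(j6) = −83.04° = -83.04°

-83.0 deg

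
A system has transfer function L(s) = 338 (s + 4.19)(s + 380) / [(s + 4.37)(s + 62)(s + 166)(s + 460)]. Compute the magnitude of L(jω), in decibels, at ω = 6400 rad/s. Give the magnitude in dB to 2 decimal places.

-101.68 dB

|j6400 + 4.19| = √(6400² + 4.19²) = 6400
|j6400 + 380| = √(6400² + 380²) = 6411
|j6400 + 4.37| = √(6400² + 4.37²) = 6400
|j6400 + 62| = √(6400² + 62²) = 6400
|j6400 + 166| = √(6400² + 166²) = 6402
|j6400 + 460| = √(6400² + 460²) = 6417
|L(j6400)| = 338 × 6400 × 6411 / (6400 × 6400 × 6402 × 6417) = 8.2421e-06
20 log₁₀(8.2421e-06) = -101.679 dB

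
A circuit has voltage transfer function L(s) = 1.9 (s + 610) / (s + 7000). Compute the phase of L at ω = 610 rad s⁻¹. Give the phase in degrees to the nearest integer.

40°

∠(j610 + 610) = arctan(610/610) = 45.00°
∠(j610 + 7000) = arctan(610/7000) = 4.98°
∠L(j610) = 45.00° − 4.98° = 40.02°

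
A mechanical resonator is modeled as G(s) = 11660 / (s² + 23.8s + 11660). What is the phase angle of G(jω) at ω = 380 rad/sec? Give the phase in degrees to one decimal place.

-176.1°

∠[(j380)² + 23.8(j380) + 11660] = ∠[-1.3274e+05 + j9044] = 176.10°
∠G(j380) = −176.10° = -176.10°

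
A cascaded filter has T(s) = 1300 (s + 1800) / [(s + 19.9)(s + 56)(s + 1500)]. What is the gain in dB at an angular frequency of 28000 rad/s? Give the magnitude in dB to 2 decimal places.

|j28000 + 1800| = √(28000² + 1800²) = 2.806e+04
|j28000 + 19.9| = √(28000² + 19.9²) = 2.8e+04
|j28000 + 56| = √(28000² + 56²) = 2.8e+04
|j28000 + 1500| = √(28000² + 1500²) = 2.804e+04
|T(j28000)| = 1300 × 2.806e+04 / (2.8e+04 × 2.8e+04 × 2.804e+04) = 1.6592e-06
20 log₁₀(1.6592e-06) = -115.602 dB

-115.60 dB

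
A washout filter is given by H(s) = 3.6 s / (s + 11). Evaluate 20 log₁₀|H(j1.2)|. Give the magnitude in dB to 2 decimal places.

|j1.2| = 1.2
|j1.2 + 11| = √(1.2² + 11²) = 11.07
|H(j1.2)| = 3.6 × 1.2 / 11.07 = 0.39041
20 log₁₀(0.39041) = -8.170 dB

-8.17 dB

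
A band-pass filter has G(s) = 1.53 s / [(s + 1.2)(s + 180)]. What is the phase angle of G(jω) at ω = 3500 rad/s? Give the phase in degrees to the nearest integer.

-87°

∠(j3500) = 90.00°
∠(j3500 + 1.2) = arctan(3500/1.2) = 89.98°
∠(j3500 + 180) = arctan(3500/180) = 87.06°
∠G(j3500) = 90.00° − (89.98° + 87.06°) = -87.04°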